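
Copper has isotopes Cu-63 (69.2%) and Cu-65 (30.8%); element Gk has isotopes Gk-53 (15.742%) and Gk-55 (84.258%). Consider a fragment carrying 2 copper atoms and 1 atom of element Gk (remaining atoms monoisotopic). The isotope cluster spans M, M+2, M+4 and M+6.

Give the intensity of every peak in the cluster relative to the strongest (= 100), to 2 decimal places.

16.02 : 100.00 : 79.50 : 16.99

Copper pattern (n=2): 0.478864 : 0.426272 : 0.094864
Element Gk pattern (n=1): 0.15742 : 0.84258
Convolve the two distributions (both contribute in 2-u steps):
  M: 0.478864×0.15742 = 0.075383
  M+2: 0.478864×0.84258 + 0.426272×0.15742 = 0.470585
  M+4: 0.426272×0.84258 + 0.094864×0.15742 = 0.374102
  M+6: 0.094864×0.84258 = 0.079931
Scale to base peak (0.470585) = 100: 16.02 : 100.00 : 79.50 : 16.99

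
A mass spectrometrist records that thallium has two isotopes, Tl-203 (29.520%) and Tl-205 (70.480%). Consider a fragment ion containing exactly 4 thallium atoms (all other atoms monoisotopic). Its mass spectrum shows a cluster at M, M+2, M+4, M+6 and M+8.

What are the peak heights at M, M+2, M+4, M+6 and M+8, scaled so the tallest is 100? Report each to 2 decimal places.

The 4 Tl atoms are independent, so intensities follow the terms of (0.29520 + 0.70480)^4.
P(M) = 0.29520^4 = 0.007594
P(M+2) = 4 × 0.29520^3 × 0.70480^1 = 0.072523
P(M+4) = 6 × 0.29520^2 × 0.70480^2 = 0.259726
P(M+6) = 4 × 0.29520^1 × 0.70480^3 = 0.413403
P(M+8) = 0.70480^4 = 0.246754
The M+6 peak is largest (0.413403); scaling to 100 gives 1.84 : 17.54 : 62.83 : 100.00 : 59.69.

1.84 : 17.54 : 62.83 : 100.00 : 59.69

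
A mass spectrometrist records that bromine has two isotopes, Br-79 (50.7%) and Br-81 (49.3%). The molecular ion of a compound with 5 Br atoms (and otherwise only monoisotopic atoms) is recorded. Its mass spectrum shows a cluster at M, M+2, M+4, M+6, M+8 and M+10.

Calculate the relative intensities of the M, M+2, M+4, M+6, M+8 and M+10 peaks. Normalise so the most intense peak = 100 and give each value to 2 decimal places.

The 5 Br atoms are independent, so intensities follow the terms of (0.507 + 0.493)^5.
P(M) = 0.507^5 = 0.033500
P(M+2) = 5 × 0.507^4 × 0.493^1 = 0.162873
P(M+4) = 10 × 0.507^3 × 0.493^2 = 0.316751
P(M+6) = 10 × 0.507^2 × 0.493^3 = 0.308004
P(M+8) = 5 × 0.507^1 × 0.493^4 = 0.149750
P(M+10) = 0.493^5 = 0.029123
The M+4 peak is largest (0.316751); scaling to 100 gives 10.58 : 51.42 : 100.00 : 97.24 : 47.28 : 9.19.

10.58 : 51.42 : 100.00 : 97.24 : 47.28 : 9.19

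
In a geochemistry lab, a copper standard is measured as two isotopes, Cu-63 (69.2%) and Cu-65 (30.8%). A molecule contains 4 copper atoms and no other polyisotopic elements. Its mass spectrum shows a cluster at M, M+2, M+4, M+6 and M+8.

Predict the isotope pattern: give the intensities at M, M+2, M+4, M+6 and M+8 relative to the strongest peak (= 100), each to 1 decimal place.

Expanding (0.692 + 0.308)^4:
P(M) = 0.692^4 = 0.229311
P(M+2) = 4 × 0.692^3 × 0.308^1 = 0.408253
P(M+4) = 6 × 0.692^2 × 0.308^2 = 0.272562
P(M+6) = 4 × 0.692^1 × 0.308^3 = 0.080876
P(M+8) = 0.308^4 = 0.008999
The M+2 peak is largest (0.408253); scaling to 100 gives 56.2 : 100.0 : 66.8 : 19.8 : 2.2.

56.2 : 100.0 : 66.8 : 19.8 : 2.2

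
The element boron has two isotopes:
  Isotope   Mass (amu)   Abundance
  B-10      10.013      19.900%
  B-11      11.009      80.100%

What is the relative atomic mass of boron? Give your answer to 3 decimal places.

10.811 amu

Ar = Σ fᵢ·mᵢ = 0.19900 × 10.013 + 0.80100 × 11.009
= 1.9926 + 8.8182 = 10.8108 amu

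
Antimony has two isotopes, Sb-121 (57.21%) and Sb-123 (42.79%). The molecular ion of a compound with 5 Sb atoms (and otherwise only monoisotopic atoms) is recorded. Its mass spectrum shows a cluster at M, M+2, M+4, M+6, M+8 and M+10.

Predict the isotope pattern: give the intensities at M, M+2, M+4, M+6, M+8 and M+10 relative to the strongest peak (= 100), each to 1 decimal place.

17.9 : 66.8 : 100.0 : 74.8 : 28.0 : 4.2

The 5 Sb atoms are independent, so intensities follow the terms of (0.5721 + 0.4279)^5.
P(M) = 0.5721^5 = 0.061286
P(M+2) = 5 × 0.5721^4 × 0.4279^1 = 0.229192
P(M+4) = 10 × 0.5721^3 × 0.4279^2 = 0.342847
P(M+6) = 10 × 0.5721^2 × 0.4279^3 = 0.256431
P(M+8) = 5 × 0.5721^1 × 0.4279^4 = 0.095898
P(M+10) = 0.4279^5 = 0.014345
The M+4 peak is largest (0.342847); scaling to 100 gives 17.9 : 66.8 : 100.0 : 74.8 : 28.0 : 4.2.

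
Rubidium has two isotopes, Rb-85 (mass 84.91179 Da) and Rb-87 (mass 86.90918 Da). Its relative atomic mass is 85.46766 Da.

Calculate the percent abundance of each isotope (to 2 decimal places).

Rb-85: 72.17%, Rb-87: 27.83%

Writing the weighted mean with unknown fraction x of Rb-85:
84.91179·x + 86.90918·(1 − x) = 85.46766
(84.91179 − 86.90918)·x = 85.46766 − 86.90918
x = -1.44152 / -1.99739 = 0.72170 → 72.17% Rb-85, 27.83% Rb-87.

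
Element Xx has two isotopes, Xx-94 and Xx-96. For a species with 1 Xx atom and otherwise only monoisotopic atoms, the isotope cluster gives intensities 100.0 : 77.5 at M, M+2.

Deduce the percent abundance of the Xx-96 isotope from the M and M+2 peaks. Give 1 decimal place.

If p is the fraction of Xx that is Xx-94, then I(M+2)/I(M) = [C(1,1)·p^0·(1−p)] / p^1 = 1·(1−p)/p = 77.5/100.0 = 0.7750
(1−p)/p = 0.7750/1 = 0.7750  ⇒  p = 1/(1 + 0.7750) = 0.5634
Xx-94: 56.3%, Xx-96: 43.7%.

43.7%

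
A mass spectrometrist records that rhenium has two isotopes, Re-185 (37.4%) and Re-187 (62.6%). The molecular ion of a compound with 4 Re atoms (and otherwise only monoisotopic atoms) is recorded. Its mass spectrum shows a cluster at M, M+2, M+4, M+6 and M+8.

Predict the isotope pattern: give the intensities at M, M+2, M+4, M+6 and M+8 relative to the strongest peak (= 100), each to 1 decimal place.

5.3 : 35.7 : 89.6 : 100.0 : 41.8

The 4 Re atoms are independent, so intensities follow the terms of (0.374 + 0.626)^4.
P(M) = 0.374^4 = 0.019565
P(M+2) = 4 × 0.374^3 × 0.626^1 = 0.130993
P(M+4) = 6 × 0.374^2 × 0.626^2 = 0.328884
P(M+6) = 4 × 0.374^1 × 0.626^3 = 0.366990
P(M+8) = 0.626^4 = 0.153567
The M+6 peak is largest (0.366990); scaling to 100 gives 5.3 : 35.7 : 89.6 : 100.0 : 41.8.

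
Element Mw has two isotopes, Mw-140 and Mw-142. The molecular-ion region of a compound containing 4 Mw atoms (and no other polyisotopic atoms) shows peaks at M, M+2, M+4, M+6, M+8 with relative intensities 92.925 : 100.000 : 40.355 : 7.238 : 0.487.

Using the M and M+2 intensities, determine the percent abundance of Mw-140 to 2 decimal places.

78.80%

If p is the fraction of Mw that is Mw-140, then I(M+2)/I(M) = [C(4,1)·p^3·(1−p)] / p^4 = 4·(1−p)/p = 100.000/92.925 = 1.0761
(1−p)/p = 1.0761/4 = 0.2690  ⇒  p = 1/(1 + 0.2690) = 0.7880
Mw-140: 78.80%, Mw-142: 21.20%.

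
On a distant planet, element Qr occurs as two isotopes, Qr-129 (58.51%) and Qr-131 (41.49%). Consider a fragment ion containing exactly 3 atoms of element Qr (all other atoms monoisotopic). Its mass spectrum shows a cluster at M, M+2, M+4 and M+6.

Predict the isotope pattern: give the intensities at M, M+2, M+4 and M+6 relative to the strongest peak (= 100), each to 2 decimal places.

47.01 : 100.00 : 70.91 : 16.76

The 3 Qr atoms are independent, so intensities follow the terms of (0.5851 + 0.4149)^3.
P(M) = 0.5851^3 = 0.200304
P(M+2) = 3 × 0.5851^2 × 0.4149^1 = 0.426113
P(M+4) = 3 × 0.5851^1 × 0.4149^2 = 0.302161
P(M+6) = 0.4149^3 = 0.071422
The M+2 peak is largest (0.426113); scaling to 100 gives 47.01 : 100.00 : 70.91 : 16.76.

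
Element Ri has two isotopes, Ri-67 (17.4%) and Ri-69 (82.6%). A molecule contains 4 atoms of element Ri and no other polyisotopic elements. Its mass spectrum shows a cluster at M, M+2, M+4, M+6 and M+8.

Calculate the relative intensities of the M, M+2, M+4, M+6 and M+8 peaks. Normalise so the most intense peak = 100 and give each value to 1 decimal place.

Expanding (0.174 + 0.826)^4:
P(M) = 0.174^4 = 0.000917
P(M+2) = 4 × 0.174^3 × 0.826^1 = 0.017406
P(M+4) = 6 × 0.174^2 × 0.826^2 = 0.123940
P(M+6) = 4 × 0.174^1 × 0.826^3 = 0.392238
P(M+8) = 0.826^4 = 0.465501
The M+8 peak is largest (0.465501); scaling to 100 gives 0.2 : 3.7 : 26.6 : 84.3 : 100.0.

0.2 : 3.7 : 26.6 : 84.3 : 100.0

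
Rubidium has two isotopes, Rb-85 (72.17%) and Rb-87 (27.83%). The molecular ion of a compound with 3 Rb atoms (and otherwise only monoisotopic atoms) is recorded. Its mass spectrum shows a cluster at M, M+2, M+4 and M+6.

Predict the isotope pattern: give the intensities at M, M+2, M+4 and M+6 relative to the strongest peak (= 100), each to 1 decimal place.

Expanding (0.7217 + 0.2783)^3:
P(M) = 0.7217^3 = 0.375898
P(M+2) = 3 × 0.7217^2 × 0.2783^1 = 0.434858
P(M+4) = 3 × 0.7217^1 × 0.2783^2 = 0.167689
P(M+6) = 0.2783^3 = 0.021555
The M+2 peak is largest (0.434858); scaling to 100 gives 86.4 : 100.0 : 38.6 : 5.0.

86.4 : 100.0 : 38.6 : 5.0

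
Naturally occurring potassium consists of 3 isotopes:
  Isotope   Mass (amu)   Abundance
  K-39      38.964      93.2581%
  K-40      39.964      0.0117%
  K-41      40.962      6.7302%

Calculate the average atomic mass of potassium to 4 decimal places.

39.0986 amu

Ar = Σ fᵢ·mᵢ = 0.932581 × 38.964 + 0.000117 × 39.964 + 0.067302 × 40.962
= 36.33709 + 0.00468 + 2.75682 = 39.09859 amu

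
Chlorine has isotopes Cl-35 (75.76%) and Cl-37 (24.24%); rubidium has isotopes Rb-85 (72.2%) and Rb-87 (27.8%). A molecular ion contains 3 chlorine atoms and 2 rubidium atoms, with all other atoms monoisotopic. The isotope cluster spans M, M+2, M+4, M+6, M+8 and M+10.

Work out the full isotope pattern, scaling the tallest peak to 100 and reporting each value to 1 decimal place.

57.8 : 100.0 : 69.1 : 23.8 : 4.1 : 0.3

Chlorine pattern (n=3): 0.4348304 : 0.41738208 : 0.13354464 : 0.01424288
Rubidium pattern (n=2): 0.521284 : 0.401432 : 0.077284
Convolve the two distributions (both contribute in 2-u steps):
  M: 0.4348304×0.521284 = 0.226670
  M+2: 0.4348304×0.401432 + 0.41738208×0.521284 = 0.392129
  M+4: 0.4348304×0.077284 + 0.41738208×0.401432 + 0.13354464×0.521284 = 0.270771
  M+6: 0.41738208×0.077284 + 0.13354464×0.401432 + 0.01424288×0.521284 = 0.093291
  M+8: 0.13354464×0.077284 + 0.01424288×0.401432 = 0.016038
  M+10: 0.01424288×0.077284 = 0.001101
Scale to base peak (0.392129) = 100: 57.8 : 100.0 : 69.1 : 23.8 : 4.1 : 0.3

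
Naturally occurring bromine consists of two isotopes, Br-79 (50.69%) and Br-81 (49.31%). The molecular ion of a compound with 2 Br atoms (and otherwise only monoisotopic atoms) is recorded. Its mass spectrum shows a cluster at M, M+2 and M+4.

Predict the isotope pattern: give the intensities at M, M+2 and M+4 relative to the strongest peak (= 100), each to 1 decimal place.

Each Br atom is independently Br-79 (p = 0.5069) or Br-81 (q = 0.4931); the cluster is the binomial expansion (p + q)^2.
P(M) = 0.5069^2 = 0.256948
P(M+2) = 2 × 0.5069^1 × 0.4931^1 = 0.499905
P(M+4) = 0.4931^2 = 0.243148
The M+2 peak is largest (0.499905); scaling to 100 gives 51.4 : 100.0 : 48.6.

51.4 : 100.0 : 48.6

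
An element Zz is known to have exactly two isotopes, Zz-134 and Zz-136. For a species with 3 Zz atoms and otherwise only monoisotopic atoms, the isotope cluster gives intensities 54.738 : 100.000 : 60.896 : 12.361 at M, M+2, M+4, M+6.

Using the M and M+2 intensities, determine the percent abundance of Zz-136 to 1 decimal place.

37.8%

Write p for the Zz-134 fraction. I(M+2)/I(M) = [C(3,1)·p^2·(1−p)] / p^3 = 3·(1−p)/p = 100.000/54.738 = 1.8269
(1−p)/p = 1.8269/3 = 0.6090  ⇒  p = 1/(1 + 0.6090) = 0.6215
Zz-134: 62.2%, Zz-136: 37.8%.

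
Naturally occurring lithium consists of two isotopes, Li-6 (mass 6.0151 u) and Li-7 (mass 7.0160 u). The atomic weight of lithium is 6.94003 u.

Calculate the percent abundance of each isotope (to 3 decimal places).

With x = fraction of Li-6 (so Li-7 is 1 − x):
6.0151·x + 7.0160·(1 − x) = 6.94003
(6.0151 − 7.0160)·x = 6.94003 − 7.0160
x = -0.07597 / -1.0009 = 0.07590 → 7.590% Li-6, 92.410% Li-7.

Li-6: 7.590%, Li-7: 92.410%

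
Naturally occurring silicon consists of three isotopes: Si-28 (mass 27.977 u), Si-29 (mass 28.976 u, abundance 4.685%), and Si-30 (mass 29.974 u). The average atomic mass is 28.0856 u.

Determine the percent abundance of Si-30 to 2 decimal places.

Let x and y be the fractions of Si-28 and Si-30. Then x + y = 1 − 0.04685 = 0.95315 and 27.977x + 29.974y = 28.0856 − 0.04685×28.976 = 26.7280744.
Substituting: 27.977x + 29.974(0.95315 − x) = 26.7280744
(27.977 − 29.974)x = -1.8416437  ⇒  x = 0.92221, y = 0.03094
Si-28: 92.22%, Si-30: 3.09%.

3.09%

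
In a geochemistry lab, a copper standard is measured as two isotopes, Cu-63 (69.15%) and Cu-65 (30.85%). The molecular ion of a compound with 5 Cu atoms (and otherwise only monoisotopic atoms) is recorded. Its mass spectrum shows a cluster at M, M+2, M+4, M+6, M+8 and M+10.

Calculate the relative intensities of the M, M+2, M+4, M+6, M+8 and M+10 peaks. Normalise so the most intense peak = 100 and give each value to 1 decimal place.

Each Cu atom is independently Cu-63 (p = 0.6915) or Cu-65 (q = 0.3085); the cluster is the binomial expansion (p + q)^5.
P(M) = 0.6915^5 = 0.158111
P(M+2) = 5 × 0.6915^4 × 0.3085^1 = 0.352691
P(M+4) = 10 × 0.6915^3 × 0.3085^2 = 0.314693
P(M+6) = 10 × 0.6915^2 × 0.3085^3 = 0.140394
P(M+8) = 5 × 0.6915^1 × 0.3085^4 = 0.031317
P(M+10) = 0.3085^5 = 0.002794
The M+2 peak is largest (0.352691); scaling to 100 gives 44.8 : 100.0 : 89.2 : 39.8 : 8.9 : 0.8.

44.8 : 100.0 : 89.2 : 39.8 : 8.9 : 0.8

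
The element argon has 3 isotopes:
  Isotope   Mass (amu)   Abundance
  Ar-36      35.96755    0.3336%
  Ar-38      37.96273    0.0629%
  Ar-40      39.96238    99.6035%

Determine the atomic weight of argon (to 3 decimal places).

The abundance-weighted mean is 0.003336 × 35.96755 + 0.000629 × 37.96273 + 0.996035 × 39.96238
= 0.119988 + 0.023879 + 39.803929 = 39.947796 amu

39.948 amu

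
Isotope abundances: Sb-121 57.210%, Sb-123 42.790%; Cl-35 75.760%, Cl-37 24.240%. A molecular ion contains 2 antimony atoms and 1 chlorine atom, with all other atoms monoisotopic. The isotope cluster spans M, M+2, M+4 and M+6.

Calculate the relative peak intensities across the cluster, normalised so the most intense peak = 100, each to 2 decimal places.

55.07 : 100.00 : 57.17 : 9.86

Antimony pattern (n=2): 0.32729841 : 0.48960318 : 0.18309841
Chlorine pattern (n=1): 0.7576 : 0.2424
Convolve the two distributions (both contribute in 2-u steps):
  M: 0.32729841×0.7576 = 0.247961
  M+2: 0.32729841×0.2424 + 0.48960318×0.7576 = 0.450261
  M+4: 0.48960318×0.2424 + 0.18309841×0.7576 = 0.257395
  M+6: 0.18309841×0.2424 = 0.044383
Scale to base peak (0.450261) = 100: 55.07 : 100.00 : 57.17 : 9.86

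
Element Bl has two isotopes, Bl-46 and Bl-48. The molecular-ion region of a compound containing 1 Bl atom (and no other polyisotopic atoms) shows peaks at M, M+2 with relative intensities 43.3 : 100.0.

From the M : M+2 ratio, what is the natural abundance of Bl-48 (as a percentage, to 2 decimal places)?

69.78%

Write p for the Bl-46 fraction. I(M+2)/I(M) = [C(1,1)·p^0·(1−p)] / p^1 = 1·(1−p)/p = 100.0/43.3 = 2.3095
(1−p)/p = 2.3095/1 = 2.3095  ⇒  p = 1/(1 + 2.3095) = 0.3022
Bl-46: 30.22%, Bl-48: 69.78%.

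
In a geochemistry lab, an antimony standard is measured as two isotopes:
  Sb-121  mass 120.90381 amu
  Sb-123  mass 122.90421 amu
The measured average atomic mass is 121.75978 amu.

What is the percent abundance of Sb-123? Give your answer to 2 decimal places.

42.79%

With x = fraction of Sb-121 (so Sb-123 is 1 − x):
120.90381·x + 122.90421·(1 − x) = 121.75978
(120.90381 − 122.90421)·x = 121.75978 − 122.90421
x = -1.14443 / -2.00040 = 0.57210 → 57.21% Sb-121, 42.79% Sb-123.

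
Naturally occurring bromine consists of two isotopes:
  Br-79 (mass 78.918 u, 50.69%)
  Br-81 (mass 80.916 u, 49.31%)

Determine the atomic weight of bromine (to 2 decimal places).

The abundance-weighted mean is 0.5069 × 78.918 + 0.4931 × 80.916
= 40.0035 + 39.8997 = 79.9032 u

79.90 u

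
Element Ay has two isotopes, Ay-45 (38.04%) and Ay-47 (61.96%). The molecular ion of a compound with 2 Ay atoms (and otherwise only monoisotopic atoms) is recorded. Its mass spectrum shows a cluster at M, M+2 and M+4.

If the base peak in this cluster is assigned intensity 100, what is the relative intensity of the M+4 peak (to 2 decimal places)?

Binomial terms of (0.3804 + 0.6196)^2: M 0.1447, M+2 0.4714, M+4 0.3839 → M+2 is the base peak.
P(M+2) = C(2,1) × 0.3804^1 × 0.6196^1 = 2 × 0.3804 × 0.6196 = 0.471392 (base)
P(M+4) = C(2,2) × 0.3804^0 × 0.6196^2 = 1 × 1.0000 × 0.38390416 = 0.383904
Relative intensity = 0.383904 / 0.471392 × 100 = 81.44

81.44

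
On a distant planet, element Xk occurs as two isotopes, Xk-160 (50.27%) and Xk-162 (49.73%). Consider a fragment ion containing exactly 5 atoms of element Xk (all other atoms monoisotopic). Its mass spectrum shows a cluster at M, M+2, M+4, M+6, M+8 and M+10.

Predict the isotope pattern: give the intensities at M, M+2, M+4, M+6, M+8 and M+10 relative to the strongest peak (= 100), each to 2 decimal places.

Each Xk atom is independently Xk-160 (p = 0.5027) or Xk-162 (q = 0.4973); the cluster is the binomial expansion (p + q)^5.
P(M) = 0.5027^5 = 0.032103
P(M+2) = 5 × 0.5027^4 × 0.4973^1 = 0.158790
P(M+4) = 10 × 0.5027^3 × 0.4973^2 = 0.314169
P(M+6) = 10 × 0.5027^2 × 0.4973^3 = 0.310794
P(M+8) = 5 × 0.5027^1 × 0.4973^4 = 0.153728
P(M+10) = 0.4973^5 = 0.030415
The M+4 peak is largest (0.314169); scaling to 100 gives 10.22 : 50.54 : 100.00 : 98.93 : 48.93 : 9.68.

10.22 : 50.54 : 100.00 : 98.93 : 48.93 : 9.68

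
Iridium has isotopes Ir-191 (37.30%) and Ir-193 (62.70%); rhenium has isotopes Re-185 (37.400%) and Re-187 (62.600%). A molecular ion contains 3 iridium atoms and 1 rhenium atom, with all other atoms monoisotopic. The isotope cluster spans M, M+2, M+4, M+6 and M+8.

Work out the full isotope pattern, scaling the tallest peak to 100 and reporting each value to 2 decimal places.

5.28 : 35.47 : 89.33 : 100.00 : 41.98

Iridium pattern (n=3): 0.05189512 : 0.26170165 : 0.43991135 : 0.24649188
Rhenium pattern (n=1): 0.3740 : 0.6260
Convolve the two distributions (both contribute in 2-u steps):
  M: 0.05189512×0.3740 = 0.019409
  M+2: 0.05189512×0.6260 + 0.26170165×0.3740 = 0.130363
  M+4: 0.26170165×0.6260 + 0.43991135×0.3740 = 0.328352
  M+6: 0.43991135×0.6260 + 0.24649188×0.3740 = 0.367572
  M+8: 0.24649188×0.6260 = 0.154304
Scale to base peak (0.367572) = 100: 5.28 : 35.47 : 89.33 : 100.00 : 41.98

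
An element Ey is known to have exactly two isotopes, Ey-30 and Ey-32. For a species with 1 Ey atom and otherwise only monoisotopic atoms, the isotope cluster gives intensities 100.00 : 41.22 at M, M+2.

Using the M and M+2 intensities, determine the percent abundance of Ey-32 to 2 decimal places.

29.19%

If p is the fraction of Ey that is Ey-30, then I(M+2)/I(M) = [C(1,1)·p^0·(1−p)] / p^1 = 1·(1−p)/p = 41.22/100.00 = 0.4122
(1−p)/p = 0.4122/1 = 0.4122  ⇒  p = 1/(1 + 0.4122) = 0.7081
Ey-30: 70.81%, Ey-32: 29.19%.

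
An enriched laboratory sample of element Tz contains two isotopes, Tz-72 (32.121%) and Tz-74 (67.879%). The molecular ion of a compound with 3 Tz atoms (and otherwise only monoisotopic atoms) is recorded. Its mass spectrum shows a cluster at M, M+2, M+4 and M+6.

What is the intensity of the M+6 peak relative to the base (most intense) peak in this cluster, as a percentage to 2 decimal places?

70.44%

(0.32121 + 0.67879)^3 gives M 0.0331, M+2 0.2101, M+4 0.4440, M+6 0.3128; the largest is M+4.
P(M+4) = C(3,2) × 0.32121^1 × 0.67879^2 = 3 × 0.32121 × 0.46075586 = 0.443998 (base)
P(M+6) = C(3,3) × 0.32121^0 × 0.67879^3 = 1 × 1.0000 × 0.31275647 = 0.312756
Relative intensity = 0.312756 / 0.443998 × 100 = 70.44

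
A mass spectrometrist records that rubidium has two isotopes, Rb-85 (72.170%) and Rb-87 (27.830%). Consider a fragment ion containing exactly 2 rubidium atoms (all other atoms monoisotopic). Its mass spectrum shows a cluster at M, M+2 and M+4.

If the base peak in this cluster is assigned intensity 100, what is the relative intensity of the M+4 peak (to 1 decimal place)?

14.9

(0.72170 + 0.27830)^2 gives M 0.5209, M+2 0.4017, M+4 0.0775; the largest is M.
P(M) = C(2,0) × 0.72170^2 × 0.27830^0 = 1 × 0.52085089 × 1.0000 = 0.520851 (base)
P(M+4) = C(2,2) × 0.72170^0 × 0.27830^2 = 1 × 1.0000 × 0.07745089 = 0.077451
Relative intensity = 0.077451 / 0.520851 × 100 = 14.9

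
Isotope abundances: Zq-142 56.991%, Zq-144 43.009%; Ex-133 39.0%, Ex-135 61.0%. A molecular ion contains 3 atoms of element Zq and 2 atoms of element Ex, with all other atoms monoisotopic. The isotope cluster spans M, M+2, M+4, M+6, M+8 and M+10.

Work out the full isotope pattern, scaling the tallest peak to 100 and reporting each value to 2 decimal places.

8.84 : 47.66 : 99.33 : 100.00 : 48.83 : 9.29

Element Zq pattern (n=3): 0.18510529 : 0.41907635 : 0.31626142 : 0.07955693
Element Ex pattern (n=2): 0.1521 : 0.4758 : 0.3721
Convolve the two distributions (both contribute in 2-u steps):
  M: 0.18510529×0.1521 = 0.028155
  M+2: 0.18510529×0.4758 + 0.41907635×0.1521 = 0.151815
  M+4: 0.18510529×0.3721 + 0.41907635×0.4758 + 0.31626142×0.1521 = 0.316378
  M+6: 0.41907635×0.3721 + 0.31626142×0.4758 + 0.07955693×0.1521 = 0.318516
  M+8: 0.31626142×0.3721 + 0.07955693×0.4758 = 0.155534
  M+10: 0.07955693×0.3721 = 0.029603
Scale to base peak (0.318516) = 100: 8.84 : 47.66 : 99.33 : 100.00 : 48.83 : 9.29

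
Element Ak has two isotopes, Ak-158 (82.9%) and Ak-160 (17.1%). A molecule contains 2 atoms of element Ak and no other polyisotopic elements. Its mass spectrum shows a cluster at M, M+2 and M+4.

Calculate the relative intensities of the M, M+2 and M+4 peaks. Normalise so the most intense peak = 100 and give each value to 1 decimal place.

The 2 Ak atoms are independent, so intensities follow the terms of (0.829 + 0.171)^2.
P(M) = 0.829^2 = 0.687241
P(M+2) = 2 × 0.829^1 × 0.171^1 = 0.283518
P(M+4) = 0.171^2 = 0.029241
The M peak is largest (0.687241); scaling to 100 gives 100.0 : 41.3 : 4.3.

100.0 : 41.3 : 4.3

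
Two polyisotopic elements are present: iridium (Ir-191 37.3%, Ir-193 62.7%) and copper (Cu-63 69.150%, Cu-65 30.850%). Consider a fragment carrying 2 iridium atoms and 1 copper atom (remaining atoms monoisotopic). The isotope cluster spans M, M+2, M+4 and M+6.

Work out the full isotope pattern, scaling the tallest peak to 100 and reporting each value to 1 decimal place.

23.1 : 88.0 : 100.0 : 29.1

Iridium pattern (n=2): 0.139129 : 0.467742 : 0.393129
Copper pattern (n=1): 0.6915 : 0.3085
Convolve the two distributions (both contribute in 2-u steps):
  M: 0.139129×0.6915 = 0.096208
  M+2: 0.139129×0.3085 + 0.467742×0.6915 = 0.366365
  M+4: 0.467742×0.3085 + 0.393129×0.6915 = 0.416147
  M+6: 0.393129×0.3085 = 0.121280
Scale to base peak (0.416147) = 100: 23.1 : 88.0 : 100.0 : 29.1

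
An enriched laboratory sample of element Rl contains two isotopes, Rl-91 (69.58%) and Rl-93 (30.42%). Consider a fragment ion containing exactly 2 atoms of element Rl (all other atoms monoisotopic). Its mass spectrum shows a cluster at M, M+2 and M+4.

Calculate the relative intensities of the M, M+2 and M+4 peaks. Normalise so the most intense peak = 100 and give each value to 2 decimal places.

Each Rl atom is independently Rl-91 (p = 0.6958) or Rl-93 (q = 0.3042); the cluster is the binomial expansion (p + q)^2.
P(M) = 0.6958^2 = 0.484138
P(M+2) = 2 × 0.6958^1 × 0.3042^1 = 0.423325
P(M+4) = 0.3042^2 = 0.092538
The M peak is largest (0.484138); scaling to 100 gives 100.00 : 87.44 : 19.11.

100.00 : 87.44 : 19.11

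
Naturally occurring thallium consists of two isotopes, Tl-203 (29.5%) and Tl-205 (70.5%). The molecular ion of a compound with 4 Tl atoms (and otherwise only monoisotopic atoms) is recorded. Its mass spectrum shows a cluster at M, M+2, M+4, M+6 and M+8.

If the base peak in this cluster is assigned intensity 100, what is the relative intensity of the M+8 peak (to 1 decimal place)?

59.7

Binomial terms of (0.295 + 0.705)^4: M 0.0076, M+2 0.0724, M+4 0.2595, M+6 0.4135, M+8 0.2470 → M+6 is the base peak.
P(M+6) = C(4,3) × 0.295^1 × 0.705^3 = 4 × 0.2950 × 0.35040263 = 0.413475 (base)
P(M+8) = C(4,4) × 0.295^0 × 0.705^4 = 1 × 1.0000 × 0.24703385 = 0.247034
Relative intensity = 0.247034 / 0.413475 × 100 = 59.7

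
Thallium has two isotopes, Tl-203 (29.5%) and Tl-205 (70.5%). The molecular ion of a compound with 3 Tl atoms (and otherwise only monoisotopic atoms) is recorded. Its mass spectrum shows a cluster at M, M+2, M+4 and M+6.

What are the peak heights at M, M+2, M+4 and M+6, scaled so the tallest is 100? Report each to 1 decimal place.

5.8 : 41.8 : 100.0 : 79.7

Expanding (0.295 + 0.705)^3:
P(M) = 0.295^3 = 0.025672
P(M+2) = 3 × 0.295^2 × 0.705^1 = 0.184058
P(M+4) = 3 × 0.295^1 × 0.705^2 = 0.439867
P(M+6) = 0.705^3 = 0.350403
The M+4 peak is largest (0.439867); scaling to 100 gives 5.8 : 41.8 : 100.0 : 79.7.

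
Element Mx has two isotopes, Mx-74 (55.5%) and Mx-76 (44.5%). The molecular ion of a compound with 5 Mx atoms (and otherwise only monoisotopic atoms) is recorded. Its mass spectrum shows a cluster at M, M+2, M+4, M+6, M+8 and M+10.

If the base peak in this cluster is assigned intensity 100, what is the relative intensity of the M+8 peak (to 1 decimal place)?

Binomial terms of (0.555 + 0.445)^5: M 0.0527, M+2 0.2111, M+4 0.3385, M+6 0.2714, M+8 0.1088, M+10 0.0175 → M+4 is the base peak.
P(M+4) = C(5,2) × 0.555^3 × 0.445^2 = 10 × 0.17095388 × 0.198025 = 0.338531 (base)
P(M+8) = C(5,4) × 0.555^1 × 0.445^4 = 5 × 0.5550 × 0.0392139 = 0.108819
Relative intensity = 0.108819 / 0.338531 × 100 = 32.1

32.1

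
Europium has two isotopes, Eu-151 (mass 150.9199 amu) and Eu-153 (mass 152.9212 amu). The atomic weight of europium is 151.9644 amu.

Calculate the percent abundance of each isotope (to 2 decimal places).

Eu-151: 47.81%, Eu-153: 52.19%

With x = fraction of Eu-151 (so Eu-153 is 1 − x):
150.9199·x + 152.9212·(1 − x) = 151.9644
(150.9199 − 152.9212)·x = 151.9644 − 152.9212
x = -0.9568 / -2.0013 = 0.47809 → 47.81% Eu-151, 52.19% Eu-153.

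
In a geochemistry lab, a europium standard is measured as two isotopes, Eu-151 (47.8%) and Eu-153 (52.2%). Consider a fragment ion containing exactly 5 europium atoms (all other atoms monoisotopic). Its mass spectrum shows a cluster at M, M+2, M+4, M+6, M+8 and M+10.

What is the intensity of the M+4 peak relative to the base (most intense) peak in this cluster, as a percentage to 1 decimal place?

91.6%

Term probabilities: M 0.0250, M+2 0.1363, M+4 0.2976, M+6 0.3250, M+8 0.1775, M+10 0.0388. Base peak = M+6.
P(M+6) = C(5,3) × 0.478^2 × 0.522^3 = 10 × 0.228484 × 0.14223665 = 0.324988 (base)
P(M+4) = C(5,2) × 0.478^3 × 0.522^2 = 10 × 0.10921535 × 0.272484 = 0.297594
Relative intensity = 0.297594 / 0.324988 × 100 = 91.6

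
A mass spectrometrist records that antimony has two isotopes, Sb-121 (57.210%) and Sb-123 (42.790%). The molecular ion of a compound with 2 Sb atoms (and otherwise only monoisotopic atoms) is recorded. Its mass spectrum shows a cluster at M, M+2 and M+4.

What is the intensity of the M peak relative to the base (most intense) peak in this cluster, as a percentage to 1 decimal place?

Binomial terms of (0.57210 + 0.42790)^2: M 0.3273, M+2 0.4896, M+4 0.1831 → M+2 is the base peak.
P(M+2) = C(2,1) × 0.57210^1 × 0.42790^1 = 2 × 0.5721 × 0.4279 = 0.489603 (base)
P(M) = C(2,0) × 0.57210^2 × 0.42790^0 = 1 × 0.32729841 × 1.0000 = 0.327298
Relative intensity = 0.327298 / 0.489603 × 100 = 66.8

66.8%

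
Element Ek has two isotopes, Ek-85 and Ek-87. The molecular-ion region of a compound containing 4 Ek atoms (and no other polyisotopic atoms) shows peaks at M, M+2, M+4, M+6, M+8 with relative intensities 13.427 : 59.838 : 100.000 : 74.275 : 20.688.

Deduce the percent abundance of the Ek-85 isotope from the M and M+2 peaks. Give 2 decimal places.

Write p for the Ek-85 fraction. I(M+2)/I(M) = [C(4,1)·p^3·(1−p)] / p^4 = 4·(1−p)/p = 59.838/13.427 = 4.4565
(1−p)/p = 4.4565/4 = 1.1141  ⇒  p = 1/(1 + 1.1141) = 0.4730
Ek-85: 47.30%, Ek-87: 52.70%.

47.30%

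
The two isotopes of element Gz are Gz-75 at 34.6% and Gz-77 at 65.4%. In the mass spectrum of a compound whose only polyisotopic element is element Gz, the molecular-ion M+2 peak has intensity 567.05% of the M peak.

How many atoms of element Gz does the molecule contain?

The M+2/M ratio from n Gz atoms is n · q/p = n · 0.654/0.346.
n = 5.6705 × 0.346/0.654 = 3.00 ≈ 3

3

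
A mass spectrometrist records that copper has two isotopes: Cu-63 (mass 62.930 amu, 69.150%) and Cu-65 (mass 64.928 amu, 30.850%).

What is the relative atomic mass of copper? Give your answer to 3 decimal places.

63.546 amu

Average mass = Σ (abundance × isotope mass) = 0.69150 × 62.930 + 0.30850 × 64.928
= 43.5161 + 20.0303 = 63.5464 amu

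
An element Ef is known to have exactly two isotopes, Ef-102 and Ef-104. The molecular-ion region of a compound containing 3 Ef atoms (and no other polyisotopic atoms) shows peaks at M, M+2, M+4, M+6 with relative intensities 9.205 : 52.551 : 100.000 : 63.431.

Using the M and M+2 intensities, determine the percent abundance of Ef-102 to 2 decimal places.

34.45%

Write p for the Ef-102 fraction. I(M+2)/I(M) = [C(3,1)·p^2·(1−p)] / p^3 = 3·(1−p)/p = 52.551/9.205 = 5.7090
(1−p)/p = 5.7090/3 = 1.9030  ⇒  p = 1/(1 + 1.9030) = 0.3445
Ef-102: 34.45%, Ef-104: 65.55%.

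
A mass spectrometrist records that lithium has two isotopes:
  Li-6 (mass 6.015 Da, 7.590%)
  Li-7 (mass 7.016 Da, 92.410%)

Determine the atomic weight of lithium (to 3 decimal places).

6.940 Da

Ar = Σ fᵢ·mᵢ = 0.07590 × 6.015 + 0.92410 × 7.016
= 0.4565 + 6.4835 = 6.9400 Da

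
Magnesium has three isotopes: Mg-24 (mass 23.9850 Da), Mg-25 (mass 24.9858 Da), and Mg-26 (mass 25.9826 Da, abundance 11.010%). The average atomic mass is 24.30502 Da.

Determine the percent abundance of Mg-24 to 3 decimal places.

Let x and y be the fractions of Mg-24 and Mg-25. Then x + y = 1 − 0.11010 = 0.88990 and 23.9850x + 24.9858y = 24.30502 − 0.11010×25.9826 = 21.44433574.
Substituting: 23.9850x + 24.9858(0.88990 − x) = 21.44433574
(23.9850 − 24.9858)x = -0.79052768  ⇒  x = 0.78990, y = 0.10000
Mg-24: 78.990%, Mg-25: 10.000%.

78.990%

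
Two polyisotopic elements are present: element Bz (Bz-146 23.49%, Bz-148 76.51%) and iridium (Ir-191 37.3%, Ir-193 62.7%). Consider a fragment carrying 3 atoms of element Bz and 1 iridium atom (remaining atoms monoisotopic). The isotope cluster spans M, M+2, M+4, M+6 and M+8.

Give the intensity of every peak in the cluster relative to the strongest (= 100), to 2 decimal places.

Element Bz pattern (n=3): 0.01296131 : 0.12665009 : 0.41251588 : 0.44787272
Iridium pattern (n=1): 0.3730 : 0.6270
Convolve the two distributions (both contribute in 2-u steps):
  M: 0.01296131×0.3730 = 0.004835
  M+2: 0.01296131×0.6270 + 0.12665009×0.3730 = 0.055367
  M+4: 0.12665009×0.6270 + 0.41251588×0.3730 = 0.233278
  M+6: 0.41251588×0.6270 + 0.44787272×0.3730 = 0.425704
  M+8: 0.44787272×0.6270 = 0.280816
Scale to base peak (0.425704) = 100: 1.14 : 13.01 : 54.80 : 100.00 : 65.97

1.14 : 13.01 : 54.80 : 100.00 : 65.97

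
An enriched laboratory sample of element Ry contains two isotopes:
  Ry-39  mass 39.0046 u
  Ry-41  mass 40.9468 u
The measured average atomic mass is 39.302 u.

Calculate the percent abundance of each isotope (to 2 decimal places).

Ry-39: 84.69%, Ry-41: 15.31%

With x = fraction of Ry-39 (so Ry-41 is 1 − x):
39.0046·x + 40.9468·(1 − x) = 39.302
(39.0046 − 40.9468)·x = 39.302 − 40.9468
x = -1.6448 / -1.9422 = 0.84687 → 84.69% Ry-39, 15.31% Ry-41.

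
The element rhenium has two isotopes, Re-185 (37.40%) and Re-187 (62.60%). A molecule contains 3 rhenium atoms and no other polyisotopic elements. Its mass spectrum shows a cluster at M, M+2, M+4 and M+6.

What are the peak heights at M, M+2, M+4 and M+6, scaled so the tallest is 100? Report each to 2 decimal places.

11.90 : 59.74 : 100.00 : 55.79

The 3 Re atoms are independent, so intensities follow the terms of (0.3740 + 0.6260)^3.
P(M) = 0.3740^3 = 0.052314
P(M+2) = 3 × 0.3740^2 × 0.6260^1 = 0.262687
P(M+4) = 3 × 0.3740^1 × 0.6260^2 = 0.439685
P(M+6) = 0.6260^3 = 0.245314
The M+4 peak is largest (0.439685); scaling to 100 gives 11.90 : 59.74 : 100.00 : 55.79.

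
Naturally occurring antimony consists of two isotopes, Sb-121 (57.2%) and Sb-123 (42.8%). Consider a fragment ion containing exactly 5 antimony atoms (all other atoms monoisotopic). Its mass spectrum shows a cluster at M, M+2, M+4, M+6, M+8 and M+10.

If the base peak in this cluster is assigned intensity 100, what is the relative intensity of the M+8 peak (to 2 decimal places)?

Term probabilities: M 0.0612, M+2 0.2291, M+4 0.3428, M+6 0.2565, M+8 0.0960, M+10 0.0144. Base peak = M+4.
P(M+4) = C(5,2) × 0.572^3 × 0.428^2 = 10 × 0.18714925 × 0.183184 = 0.342827 (base)
P(M+8) = C(5,4) × 0.572^1 × 0.428^4 = 5 × 0.5720 × 0.03355638 = 0.095971
Relative intensity = 0.095971 / 0.342827 × 100 = 27.99

27.99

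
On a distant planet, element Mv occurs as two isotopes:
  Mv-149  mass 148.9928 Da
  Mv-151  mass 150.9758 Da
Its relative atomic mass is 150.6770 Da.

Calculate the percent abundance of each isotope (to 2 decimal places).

Mv-149: 15.07%, Mv-151: 84.93%

With x = fraction of Mv-149 (so Mv-151 is 1 − x):
148.9928·x + 150.9758·(1 − x) = 150.6770
(148.9928 − 150.9758)·x = 150.6770 − 150.9758
x = -0.2988 / -1.9830 = 0.15068 → 15.07% Mv-149, 84.93% Mv-151.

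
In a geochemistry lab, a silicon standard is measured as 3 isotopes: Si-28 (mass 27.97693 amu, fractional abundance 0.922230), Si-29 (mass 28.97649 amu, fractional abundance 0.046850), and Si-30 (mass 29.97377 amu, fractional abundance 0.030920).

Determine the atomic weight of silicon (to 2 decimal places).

28.09 amu

Weight each isotope mass by its fractional abundance: 0.922230 × 27.97693 + 0.046850 × 28.97649 + 0.030920 × 29.97377
= 25.801164 + 1.357549 + 0.926789 = 28.085502 amu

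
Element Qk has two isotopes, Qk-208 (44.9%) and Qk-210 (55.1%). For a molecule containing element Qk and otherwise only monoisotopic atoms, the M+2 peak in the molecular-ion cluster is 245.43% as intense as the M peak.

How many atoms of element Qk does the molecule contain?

With n Qk atoms, P(M+2)/P(M) = C(n,1)·p^(n−1)q / p^n = n·q/p = n · 0.551/0.449.
n = 2.4543 × 0.449/0.551 = 2.00 ≈ 2

2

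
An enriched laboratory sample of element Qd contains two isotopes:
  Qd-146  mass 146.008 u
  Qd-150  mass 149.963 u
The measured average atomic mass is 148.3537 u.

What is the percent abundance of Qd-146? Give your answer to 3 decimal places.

40.690%

With x = fraction of Qd-146 (so Qd-150 is 1 − x):
146.008·x + 149.963·(1 − x) = 148.3537
(146.008 − 149.963)·x = 148.3537 − 149.963
x = -1.6093 / -3.955 = 0.40690 → 40.690% Qd-146, 59.310% Qd-150.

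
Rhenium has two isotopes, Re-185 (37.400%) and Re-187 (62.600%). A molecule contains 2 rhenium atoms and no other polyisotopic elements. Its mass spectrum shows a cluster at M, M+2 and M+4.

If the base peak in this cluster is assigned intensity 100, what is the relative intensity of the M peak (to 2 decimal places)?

(0.37400 + 0.62600)^2 gives M 0.1399, M+2 0.4682, M+4 0.3919; the largest is M+2.
P(M+2) = C(2,1) × 0.37400^1 × 0.62600^1 = 2 × 0.3740 × 0.6260 = 0.468248 (base)
P(M) = C(2,0) × 0.37400^2 × 0.62600^0 = 1 × 0.139876 × 1.0000 = 0.139876
Relative intensity = 0.139876 / 0.468248 × 100 = 29.87

29.87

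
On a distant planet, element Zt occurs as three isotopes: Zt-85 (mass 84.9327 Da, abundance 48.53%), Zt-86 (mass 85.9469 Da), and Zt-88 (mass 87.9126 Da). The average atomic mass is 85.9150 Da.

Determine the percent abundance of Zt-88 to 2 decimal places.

23.42%

The remaining 51.47% is split between Zt-86 (fraction x) and Zt-88 (fraction 0.5147 − x).
Substituting: 85.9469x + 87.9126(0.5147 − x) = 44.69716069
(85.9469 − 87.9126)x = -0.55145453  ⇒  x = 0.28054, y = 0.23416
Zt-86: 28.05%, Zt-88: 23.42%.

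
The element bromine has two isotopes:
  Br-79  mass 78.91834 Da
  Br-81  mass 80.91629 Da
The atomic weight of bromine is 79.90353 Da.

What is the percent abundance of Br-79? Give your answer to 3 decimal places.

Writing the weighted mean with unknown fraction x of Br-79:
78.91834·x + 80.91629·(1 − x) = 79.90353
(78.91834 − 80.91629)·x = 79.90353 − 80.91629
x = -1.01276 / -1.99795 = 0.50690 → 50.690% Br-79, 49.310% Br-81.

50.690%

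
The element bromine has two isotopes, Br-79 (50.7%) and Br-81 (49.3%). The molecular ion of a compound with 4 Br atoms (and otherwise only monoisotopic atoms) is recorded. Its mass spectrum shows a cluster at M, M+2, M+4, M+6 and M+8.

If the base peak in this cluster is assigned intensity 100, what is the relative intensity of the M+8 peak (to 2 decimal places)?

15.76

Term probabilities: M 0.0661, M+2 0.2570, M+4 0.3749, M+6 0.2430, M+8 0.0591. Base peak = M+4.
P(M+4) = C(4,2) × 0.507^2 × 0.493^2 = 6 × 0.257049 × 0.243049 = 0.374853 (base)
P(M+8) = C(4,4) × 0.507^0 × 0.493^4 = 1 × 1.0000 × 0.05907282 = 0.059073
Relative intensity = 0.059073 / 0.374853 × 100 = 15.76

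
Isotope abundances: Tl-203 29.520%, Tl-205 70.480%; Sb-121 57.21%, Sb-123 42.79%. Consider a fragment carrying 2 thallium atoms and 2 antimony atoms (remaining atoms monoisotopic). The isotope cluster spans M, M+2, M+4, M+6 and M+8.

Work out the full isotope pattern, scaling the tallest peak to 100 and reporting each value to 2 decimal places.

Thallium pattern (n=2): 0.08714304 : 0.41611392 : 0.49674304
Antimony pattern (n=2): 0.32729841 : 0.48960318 : 0.18309841
Convolve the two distributions (both contribute in 2-u steps):
  M: 0.08714304×0.32729841 = 0.028522
  M+2: 0.08714304×0.48960318 + 0.41611392×0.32729841 = 0.178859
  M+4: 0.08714304×0.18309841 + 0.41611392×0.48960318 + 0.49674304×0.32729841 = 0.382270
  M+6: 0.41611392×0.18309841 + 0.49674304×0.48960318 = 0.319397
  M+8: 0.49674304×0.18309841 = 0.090953
Scale to base peak (0.382270) = 100: 7.46 : 46.79 : 100.00 : 83.55 : 23.79

7.46 : 46.79 : 100.00 : 83.55 : 23.79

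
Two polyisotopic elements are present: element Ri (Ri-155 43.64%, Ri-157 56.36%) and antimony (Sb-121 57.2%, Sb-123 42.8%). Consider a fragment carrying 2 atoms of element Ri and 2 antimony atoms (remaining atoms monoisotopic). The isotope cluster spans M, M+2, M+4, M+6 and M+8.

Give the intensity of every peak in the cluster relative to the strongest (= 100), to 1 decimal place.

Element Ri pattern (n=2): 0.19044496 : 0.49191008 : 0.31764496
Antimony pattern (n=2): 0.327184 : 0.489632 : 0.183184
Convolve the two distributions (both contribute in 2-u steps):
  M: 0.19044496×0.327184 = 0.062311
  M+2: 0.19044496×0.489632 + 0.49191008×0.327184 = 0.254193
  M+4: 0.19044496×0.183184 + 0.49191008×0.489632 + 0.31764496×0.327184 = 0.379670
  M+6: 0.49191008×0.183184 + 0.31764496×0.489632 = 0.245639
  M+8: 0.31764496×0.183184 = 0.058187
Scale to base peak (0.379670) = 100: 16.4 : 67.0 : 100.0 : 64.7 : 15.3

16.4 : 67.0 : 100.0 : 64.7 : 15.3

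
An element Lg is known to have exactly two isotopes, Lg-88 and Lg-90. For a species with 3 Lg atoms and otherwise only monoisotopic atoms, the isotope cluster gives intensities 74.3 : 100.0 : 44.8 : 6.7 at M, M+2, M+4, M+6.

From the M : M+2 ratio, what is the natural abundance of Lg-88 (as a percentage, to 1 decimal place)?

69.0%

If p is the fraction of Lg that is Lg-88, then I(M+2)/I(M) = [C(3,1)·p^2·(1−p)] / p^3 = 3·(1−p)/p = 100.0/74.3 = 1.3459
(1−p)/p = 1.3459/3 = 0.4486  ⇒  p = 1/(1 + 0.4486) = 0.6903
Lg-88: 69.0%, Lg-90: 31.0%.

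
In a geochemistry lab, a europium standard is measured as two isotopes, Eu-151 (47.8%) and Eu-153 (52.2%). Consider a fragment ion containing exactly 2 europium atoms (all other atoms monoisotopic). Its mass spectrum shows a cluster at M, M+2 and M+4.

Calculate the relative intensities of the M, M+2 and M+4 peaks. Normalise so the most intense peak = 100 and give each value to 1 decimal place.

The 2 Eu atoms are independent, so intensities follow the terms of (0.478 + 0.522)^2.
P(M) = 0.478^2 = 0.228484
P(M+2) = 2 × 0.478^1 × 0.522^1 = 0.499032
P(M+4) = 0.522^2 = 0.272484
The M+2 peak is largest (0.499032); scaling to 100 gives 45.8 : 100.0 : 54.6.

45.8 : 100.0 : 54.6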